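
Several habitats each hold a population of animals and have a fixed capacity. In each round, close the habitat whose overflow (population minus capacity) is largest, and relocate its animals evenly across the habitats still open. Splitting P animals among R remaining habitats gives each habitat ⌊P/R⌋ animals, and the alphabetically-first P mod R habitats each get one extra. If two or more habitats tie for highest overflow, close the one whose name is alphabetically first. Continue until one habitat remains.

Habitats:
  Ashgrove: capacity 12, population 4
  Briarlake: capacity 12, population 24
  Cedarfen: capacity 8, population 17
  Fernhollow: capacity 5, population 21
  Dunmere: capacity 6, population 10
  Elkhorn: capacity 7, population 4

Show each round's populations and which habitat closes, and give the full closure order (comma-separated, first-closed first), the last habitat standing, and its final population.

Round 1: Ashgrove=4 Briarlake=24 Cedarfen=17 Dunmere=10 Elkhorn=4 Fernhollow=21 → close Fernhollow (overflow 16)
  21÷5 = 4 each, +1 to first 1
Round 2: Ashgrove=9 Briarlake=28 Cedarfen=21 Dunmere=14 Elkhorn=8 → close Briarlake (overflow 16)
  28÷4 = 7 each, +1 to first 0
Round 3: Ashgrove=16 Cedarfen=28 Dunmere=21 Elkhorn=15 → close Cedarfen (overflow 20)
  28÷3 = 9 each, +1 to first 1
Round 4: Ashgrove=26 Dunmere=30 Elkhorn=24 → close Dunmere (overflow 24)
  30÷2 = 15 each, +1 to first 0
Round 5: Ashgrove=41 Elkhorn=39 → close Elkhorn (overflow 32)
  39÷1 = 39 each, +1 to first 0

Closure order: Fernhollow, Briarlake, Cedarfen, Dunmere, Elkhorn
Last habitat: Ashgrove with 80 animals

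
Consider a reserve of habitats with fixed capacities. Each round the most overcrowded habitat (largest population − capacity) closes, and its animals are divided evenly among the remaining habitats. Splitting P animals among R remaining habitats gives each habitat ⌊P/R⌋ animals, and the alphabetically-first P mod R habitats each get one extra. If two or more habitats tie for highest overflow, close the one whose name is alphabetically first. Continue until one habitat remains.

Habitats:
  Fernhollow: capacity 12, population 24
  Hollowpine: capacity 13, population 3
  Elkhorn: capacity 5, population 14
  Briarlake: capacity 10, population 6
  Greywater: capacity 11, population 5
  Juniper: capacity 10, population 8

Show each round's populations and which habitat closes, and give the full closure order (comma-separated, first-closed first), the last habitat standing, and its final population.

Closure order: Fernhollow, Elkhorn, Briarlake, Juniper, Greywater
Last habitat: Hollowpine with 60 animals

Round 1: Briarlake=6 Elkhorn=14 Fernhollow=24 Greywater=5 Hollowpine=3 Juniper=8 → close Fernhollow (overflow 12)
  24÷5 = 4 each, +1 to first 4
Round 2: Briarlake=11 Elkhorn=19 Greywater=10 Hollowpine=8 Juniper=12 → close Elkhorn (overflow 14)
  19÷4 = 4 each, +1 to first 3
Round 3: Briarlake=16 Greywater=15 Hollowpine=13 Juniper=16 → close Briarlake (overflow 6)
  16÷3 = 5 each, +1 to first 1
Round 4: Greywater=21 Hollowpine=18 Juniper=21 → close Juniper (overflow 11)
  21÷2 = 10 each, +1 to first 1
Round 5: Greywater=32 Hollowpine=28 → close Greywater (overflow 21)
  32÷1 = 32 each, +1 to first 0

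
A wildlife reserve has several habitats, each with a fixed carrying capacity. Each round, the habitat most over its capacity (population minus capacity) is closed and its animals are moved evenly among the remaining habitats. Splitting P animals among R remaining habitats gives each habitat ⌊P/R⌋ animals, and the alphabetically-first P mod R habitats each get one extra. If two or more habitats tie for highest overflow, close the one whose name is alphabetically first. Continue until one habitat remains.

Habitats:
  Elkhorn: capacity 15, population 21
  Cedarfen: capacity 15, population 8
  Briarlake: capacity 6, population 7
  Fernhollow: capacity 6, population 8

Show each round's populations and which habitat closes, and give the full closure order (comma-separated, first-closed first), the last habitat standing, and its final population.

Closure order: Elkhorn, Fernhollow, Briarlake
Last habitat: Cedarfen with 44 animals

Round 1: Briarlake=7 Cedarfen=8 Elkhorn=21 Fernhollow=8 → close Elkhorn (overflow 6)
  21÷3 = 7 each, +1 to first 0
Round 2: Briarlake=14 Cedarfen=15 Fernhollow=15 → close Fernhollow (overflow 9)
  15÷2 = 7 each, +1 to first 1
Round 3: Briarlake=22 Cedarfen=22 → close Briarlake (overflow 16)
  22÷1 = 22 each, +1 to first 0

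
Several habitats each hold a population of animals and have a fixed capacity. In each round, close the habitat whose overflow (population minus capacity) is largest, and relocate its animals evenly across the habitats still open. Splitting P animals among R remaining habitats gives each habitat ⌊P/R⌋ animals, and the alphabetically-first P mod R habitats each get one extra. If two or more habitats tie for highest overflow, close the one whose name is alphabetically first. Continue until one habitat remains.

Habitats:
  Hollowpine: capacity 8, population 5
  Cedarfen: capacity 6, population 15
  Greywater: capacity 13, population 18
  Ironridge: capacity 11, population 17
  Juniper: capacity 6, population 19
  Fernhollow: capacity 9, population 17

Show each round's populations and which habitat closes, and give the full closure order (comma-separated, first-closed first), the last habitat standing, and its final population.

Round 1: Cedarfen=15 Fernhollow=17 Greywater=18 Hollowpine=5 Ironridge=17 Juniper=19 → close Juniper (overflow 13)
  19÷5 = 3 each, +1 to first 4
Round 2: Cedarfen=19 Fernhollow=21 Greywater=22 Hollowpine=9 Ironridge=20 → close Cedarfen (overflow 13)
  19÷4 = 4 each, +1 to first 3
Round 3: Fernhollow=26 Greywater=27 Hollowpine=14 Ironridge=24 → close Fernhollow (overflow 17)
  26÷3 = 8 each, +1 to first 2
Round 4: Greywater=36 Hollowpine=23 Ironridge=32 → close Greywater (overflow 23)
  36÷2 = 18 each, +1 to first 0
Round 5: Hollowpine=41 Ironridge=50 → close Ironridge (overflow 39)
  50÷1 = 50 each, +1 to first 0

Closure order: Juniper, Cedarfen, Fernhollow, Greywater, Ironridge
Last habitat: Hollowpine with 91 animals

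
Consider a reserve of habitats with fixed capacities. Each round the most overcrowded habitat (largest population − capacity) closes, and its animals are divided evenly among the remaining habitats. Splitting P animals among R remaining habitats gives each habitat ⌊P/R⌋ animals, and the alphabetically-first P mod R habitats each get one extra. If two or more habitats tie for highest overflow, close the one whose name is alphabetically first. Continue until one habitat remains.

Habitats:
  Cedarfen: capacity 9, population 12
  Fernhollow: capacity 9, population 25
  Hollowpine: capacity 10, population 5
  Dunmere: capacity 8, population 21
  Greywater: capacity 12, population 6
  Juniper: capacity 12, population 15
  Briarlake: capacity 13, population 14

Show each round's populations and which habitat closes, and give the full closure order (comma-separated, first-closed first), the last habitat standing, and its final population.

Closure order: Fernhollow, Dunmere, Cedarfen, Briarlake, Juniper, Greywater
Last habitat: Hollowpine with 98 animals

Round 1: Briarlake=14 Cedarfen=12 Dunmere=21 Fernhollow=25 Greywater=6 Hollowpine=5 Juniper=15 → close Fernhollow (overflow 16)
  25÷6 = 4 each, +1 to first 1
Round 2: Briarlake=19 Cedarfen=16 Dunmere=25 Greywater=10 Hollowpine=9 Juniper=19 → close Dunmere (overflow 17)
  25÷5 = 5 each, +1 to first 0
Round 3: Briarlake=24 Cedarfen=21 Greywater=15 Hollowpine=14 Juniper=24 → close Cedarfen (overflow 12)
  21÷4 = 5 each, +1 to first 1
Round 4: Briarlake=30 Greywater=20 Hollowpine=19 Juniper=29 → close Briarlake (overflow 17)
  30÷3 = 10 each, +1 to first 0
Round 5: Greywater=30 Hollowpine=29 Juniper=39 → close Juniper (overflow 27)
  39÷2 = 19 each, +1 to first 1
Round 6: Greywater=50 Hollowpine=48 → close Greywater (overflow 38)
  50÷1 = 50 each, +1 to first 0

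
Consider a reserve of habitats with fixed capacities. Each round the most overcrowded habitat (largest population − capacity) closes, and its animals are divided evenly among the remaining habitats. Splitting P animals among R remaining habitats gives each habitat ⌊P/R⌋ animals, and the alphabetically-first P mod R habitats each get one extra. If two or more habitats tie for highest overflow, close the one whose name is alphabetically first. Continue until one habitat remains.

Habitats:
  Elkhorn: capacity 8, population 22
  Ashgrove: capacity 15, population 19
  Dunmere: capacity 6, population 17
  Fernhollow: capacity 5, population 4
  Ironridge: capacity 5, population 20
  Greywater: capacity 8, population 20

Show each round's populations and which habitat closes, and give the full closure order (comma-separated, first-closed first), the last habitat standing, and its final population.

Round 1: Ashgrove=19 Dunmere=17 Elkhorn=22 Fernhollow=4 Greywater=20 Ironridge=20 → close Ironridge (overflow 15)
  20÷5 = 4 each, +1 to first 0
Round 2: Ashgrove=23 Dunmere=21 Elkhorn=26 Fernhollow=8 Greywater=24 → close Elkhorn (overflow 18)
  26÷4 = 6 each, +1 to first 2
Round 3: Ashgrove=30 Dunmere=28 Fernhollow=14 Greywater=30 → close Dunmere (overflow 22)
  28÷3 = 9 each, +1 to first 1
Round 4: Ashgrove=40 Fernhollow=23 Greywater=39 → close Greywater (overflow 31)
  39÷2 = 19 each, +1 to first 1
Round 5: Ashgrove=60 Fernhollow=42 → close Ashgrove (overflow 45)
  60÷1 = 60 each, +1 to first 0

Closure order: Ironridge, Elkhorn, Dunmere, Greywater, Ashgrove
Last habitat: Fernhollow with 102 animals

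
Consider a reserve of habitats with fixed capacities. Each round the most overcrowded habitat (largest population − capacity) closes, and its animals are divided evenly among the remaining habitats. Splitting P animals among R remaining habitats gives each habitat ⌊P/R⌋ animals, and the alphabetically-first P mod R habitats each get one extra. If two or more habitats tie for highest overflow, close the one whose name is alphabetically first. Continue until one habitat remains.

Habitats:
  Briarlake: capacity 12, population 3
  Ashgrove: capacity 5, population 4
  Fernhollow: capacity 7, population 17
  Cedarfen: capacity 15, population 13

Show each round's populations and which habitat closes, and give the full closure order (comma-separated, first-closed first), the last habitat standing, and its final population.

Round 1: Ashgrove=4 Briarlake=3 Cedarfen=13 Fernhollow=17 → close Fernhollow (overflow 10)
  17÷3 = 5 each, +1 to first 2
Round 2: Ashgrove=10 Briarlake=9 Cedarfen=18 → close Ashgrove (overflow 5)
  10÷2 = 5 each, +1 to first 0
Round 3: Briarlake=14 Cedarfen=23 → close Cedarfen (overflow 8)
  23÷1 = 23 each, +1 to first 0

Closure order: Fernhollow, Ashgrove, Cedarfen
Last habitat: Briarlake with 37 animals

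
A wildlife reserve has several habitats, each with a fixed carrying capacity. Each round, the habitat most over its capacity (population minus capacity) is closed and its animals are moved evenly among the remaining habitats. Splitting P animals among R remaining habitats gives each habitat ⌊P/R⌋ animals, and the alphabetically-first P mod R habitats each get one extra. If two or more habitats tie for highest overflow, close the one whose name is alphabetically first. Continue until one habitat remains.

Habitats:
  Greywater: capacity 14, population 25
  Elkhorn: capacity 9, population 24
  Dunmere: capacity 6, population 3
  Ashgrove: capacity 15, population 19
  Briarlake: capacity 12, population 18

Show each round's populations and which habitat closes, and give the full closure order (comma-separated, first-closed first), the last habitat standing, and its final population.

Round 1: Ashgrove=19 Briarlake=18 Dunmere=3 Elkhorn=24 Greywater=25 → close Elkhorn (overflow 15)
  24÷4 = 6 each, +1 to first 0
Round 2: Ashgrove=25 Briarlake=24 Dunmere=9 Greywater=31 → close Greywater (overflow 17)
  31÷3 = 10 each, +1 to first 1
Round 3: Ashgrove=36 Briarlake=34 Dunmere=19 → close Briarlake (overflow 22)
  34÷2 = 17 each, +1 to first 0
Round 4: Ashgrove=53 Dunmere=36 → close Ashgrove (overflow 38)
  53÷1 = 53 each, +1 to first 0

Closure order: Elkhorn, Greywater, Briarlake, Ashgrove
Last habitat: Dunmere with 89 animals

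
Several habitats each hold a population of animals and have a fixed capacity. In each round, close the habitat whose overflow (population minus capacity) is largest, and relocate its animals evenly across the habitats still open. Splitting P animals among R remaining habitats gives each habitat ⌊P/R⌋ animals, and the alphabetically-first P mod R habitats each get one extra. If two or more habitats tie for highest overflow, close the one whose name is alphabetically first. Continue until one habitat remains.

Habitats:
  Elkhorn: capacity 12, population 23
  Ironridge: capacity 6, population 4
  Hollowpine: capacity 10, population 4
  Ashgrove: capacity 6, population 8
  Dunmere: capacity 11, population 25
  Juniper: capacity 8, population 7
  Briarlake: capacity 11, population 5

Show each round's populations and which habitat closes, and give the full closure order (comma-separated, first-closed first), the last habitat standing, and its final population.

Round 1: Ashgrove=8 Briarlake=5 Dunmere=25 Elkhorn=23 Hollowpine=4 Ironridge=4 Juniper=7 → close Dunmere (overflow 14)
  25÷6 = 4 each, +1 to first 1
Round 2: Ashgrove=13 Briarlake=9 Elkhorn=27 Hollowpine=8 Ironridge=8 Juniper=11 → close Elkhorn (overflow 15)
  27÷5 = 5 each, +1 to first 2
Round 3: Ashgrove=19 Briarlake=15 Hollowpine=13 Ironridge=13 Juniper=16 → close Ashgrove (overflow 13)
  19÷4 = 4 each, +1 to first 3
Round 4: Briarlake=20 Hollowpine=18 Ironridge=18 Juniper=20 → close Ironridge (overflow 12)
  18÷3 = 6 each, +1 to first 0
Round 5: Briarlake=26 Hollowpine=24 Juniper=26 → close Juniper (overflow 18)
  26÷2 = 13 each, +1 to first 0
Round 6: Briarlake=39 Hollowpine=37 → close Briarlake (overflow 28)
  39÷1 = 39 each, +1 to first 0

Closure order: Dunmere, Elkhorn, Ashgrove, Ironridge, Juniper, Briarlake
Last habitat: Hollowpine with 76 animals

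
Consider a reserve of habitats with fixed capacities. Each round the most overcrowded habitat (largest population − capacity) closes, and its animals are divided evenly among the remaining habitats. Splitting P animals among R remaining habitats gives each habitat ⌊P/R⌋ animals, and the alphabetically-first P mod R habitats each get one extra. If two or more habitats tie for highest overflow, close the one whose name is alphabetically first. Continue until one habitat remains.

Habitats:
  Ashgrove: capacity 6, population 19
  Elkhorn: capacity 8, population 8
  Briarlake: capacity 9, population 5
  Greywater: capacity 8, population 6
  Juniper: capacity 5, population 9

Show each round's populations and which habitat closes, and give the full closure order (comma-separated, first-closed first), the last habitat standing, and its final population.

Closure order: Ashgrove, Juniper, Elkhorn, Briarlake
Last habitat: Greywater with 47 animals

Round 1: Ashgrove=19 Briarlake=5 Elkhorn=8 Greywater=6 Juniper=9 → close Ashgrove (overflow 13)
  19÷4 = 4 each, +1 to first 3
Round 2: Briarlake=10 Elkhorn=13 Greywater=11 Juniper=13 → close Juniper (overflow 8)
  13÷3 = 4 each, +1 to first 1
Round 3: Briarlake=15 Elkhorn=17 Greywater=15 → close Elkhorn (overflow 9)
  17÷2 = 8 each, +1 to first 1
Round 4: Briarlake=24 Greywater=23 → close Briarlake (overflow 15)
  24÷1 = 24 each, +1 to first 0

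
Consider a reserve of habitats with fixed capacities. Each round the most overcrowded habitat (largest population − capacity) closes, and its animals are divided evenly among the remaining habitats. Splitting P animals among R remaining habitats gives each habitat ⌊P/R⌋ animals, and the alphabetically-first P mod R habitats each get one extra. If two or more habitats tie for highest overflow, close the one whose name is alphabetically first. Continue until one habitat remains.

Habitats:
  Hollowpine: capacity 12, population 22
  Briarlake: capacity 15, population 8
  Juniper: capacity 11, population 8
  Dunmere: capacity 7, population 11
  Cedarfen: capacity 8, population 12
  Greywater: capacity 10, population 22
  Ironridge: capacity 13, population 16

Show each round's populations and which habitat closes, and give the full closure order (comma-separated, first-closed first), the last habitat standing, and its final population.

Round 1: Briarlake=8 Cedarfen=12 Dunmere=11 Greywater=22 Hollowpine=22 Ironridge=16 Juniper=8 → close Greywater (overflow 12)
  22÷6 = 3 each, +1 to first 4
Round 2: Briarlake=12 Cedarfen=16 Dunmere=15 Hollowpine=26 Ironridge=19 Juniper=11 → close Hollowpine (overflow 14)
  26÷5 = 5 each, +1 to first 1
Round 3: Briarlake=18 Cedarfen=21 Dunmere=20 Ironridge=24 Juniper=16 → close Cedarfen (overflow 13)
  21÷4 = 5 each, +1 to first 1
Round 4: Briarlake=24 Dunmere=25 Ironridge=29 Juniper=21 → close Dunmere (overflow 18)
  25÷3 = 8 each, +1 to first 1
Round 5: Briarlake=33 Ironridge=37 Juniper=29 → close Ironridge (overflow 24)
  37÷2 = 18 each, +1 to first 1
Round 6: Briarlake=52 Juniper=47 → close Briarlake (overflow 37)
  52÷1 = 52 each, +1 to first 0

Closure order: Greywater, Hollowpine, Cedarfen, Dunmere, Ironridge, Briarlake
Last habitat: Juniper with 99 animals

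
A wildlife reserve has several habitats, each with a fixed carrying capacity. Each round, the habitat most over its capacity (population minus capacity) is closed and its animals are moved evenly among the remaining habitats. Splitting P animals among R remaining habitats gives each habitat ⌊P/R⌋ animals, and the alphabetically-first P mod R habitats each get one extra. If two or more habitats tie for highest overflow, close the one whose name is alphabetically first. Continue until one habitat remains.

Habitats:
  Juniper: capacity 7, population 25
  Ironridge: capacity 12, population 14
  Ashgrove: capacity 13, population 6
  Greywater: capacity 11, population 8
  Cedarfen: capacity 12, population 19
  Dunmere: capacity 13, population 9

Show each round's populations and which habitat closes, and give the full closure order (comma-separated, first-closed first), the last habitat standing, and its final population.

Round 1: Ashgrove=6 Cedarfen=19 Dunmere=9 Greywater=8 Ironridge=14 Juniper=25 → close Juniper (overflow 18)
  25÷5 = 5 each, +1 to first 0
Round 2: Ashgrove=11 Cedarfen=24 Dunmere=14 Greywater=13 Ironridge=19 → close Cedarfen (overflow 12)
  24÷4 = 6 each, +1 to first 0
Round 3: Ashgrove=17 Dunmere=20 Greywater=19 Ironridge=25 → close Ironridge (overflow 13)
  25÷3 = 8 each, +1 to first 1
Round 4: Ashgrove=26 Dunmere=28 Greywater=27 → close Greywater (overflow 16)
  27÷2 = 13 each, +1 to first 1
Round 5: Ashgrove=40 Dunmere=41 → close Dunmere (overflow 28)
  41÷1 = 41 each, +1 to first 0

Closure order: Juniper, Cedarfen, Ironridge, Greywater, Dunmere
Last habitat: Ashgrove with 81 animals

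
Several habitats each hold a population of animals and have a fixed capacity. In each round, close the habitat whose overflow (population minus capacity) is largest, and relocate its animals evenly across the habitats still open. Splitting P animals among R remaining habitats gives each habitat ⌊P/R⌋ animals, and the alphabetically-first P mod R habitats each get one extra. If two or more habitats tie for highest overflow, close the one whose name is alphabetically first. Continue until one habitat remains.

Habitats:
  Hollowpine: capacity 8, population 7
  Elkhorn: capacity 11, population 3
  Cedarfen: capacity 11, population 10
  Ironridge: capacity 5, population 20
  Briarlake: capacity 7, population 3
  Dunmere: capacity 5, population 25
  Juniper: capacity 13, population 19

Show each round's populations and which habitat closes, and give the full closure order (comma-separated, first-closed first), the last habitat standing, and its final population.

Closure order: Dunmere, Ironridge, Juniper, Cedarfen, Briarlake, Hollowpine
Last habitat: Elkhorn with 87 animals

Round 1: Briarlake=3 Cedarfen=10 Dunmere=25 Elkhorn=3 Hollowpine=7 Ironridge=20 Juniper=19 → close Dunmere (overflow 20)
  25÷6 = 4 each, +1 to first 1
Round 2: Briarlake=8 Cedarfen=14 Elkhorn=7 Hollowpine=11 Ironridge=24 Juniper=23 → close Ironridge (overflow 19)
  24÷5 = 4 each, +1 to first 4
Round 3: Briarlake=13 Cedarfen=19 Elkhorn=12 Hollowpine=16 Juniper=27 → close Juniper (overflow 14)
  27÷4 = 6 each, +1 to first 3
Round 4: Briarlake=20 Cedarfen=26 Elkhorn=19 Hollowpine=22 → close Cedarfen (overflow 15)
  26÷3 = 8 each, +1 to first 2
Round 5: Briarlake=29 Elkhorn=28 Hollowpine=30 → close Briarlake (overflow 22)
  29÷2 = 14 each, +1 to first 1
Round 6: Elkhorn=43 Hollowpine=44 → close Hollowpine (overflow 36)
  44÷1 = 44 each, +1 to first 0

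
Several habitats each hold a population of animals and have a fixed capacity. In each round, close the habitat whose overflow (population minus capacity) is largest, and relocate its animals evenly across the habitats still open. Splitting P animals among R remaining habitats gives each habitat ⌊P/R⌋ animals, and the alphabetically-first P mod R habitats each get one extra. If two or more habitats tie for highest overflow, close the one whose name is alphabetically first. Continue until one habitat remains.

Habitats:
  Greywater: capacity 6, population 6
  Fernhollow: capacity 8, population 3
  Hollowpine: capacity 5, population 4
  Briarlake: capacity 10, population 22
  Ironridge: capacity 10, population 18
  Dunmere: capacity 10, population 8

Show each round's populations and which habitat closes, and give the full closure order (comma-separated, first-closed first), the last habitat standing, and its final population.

Round 1: Briarlake=22 Dunmere=8 Fernhollow=3 Greywater=6 Hollowpine=4 Ironridge=18 → close Briarlake (overflow 12)
  22÷5 = 4 each, +1 to first 2
Round 2: Dunmere=13 Fernhollow=8 Greywater=10 Hollowpine=8 Ironridge=22 → close Ironridge (overflow 12)
  22÷4 = 5 each, +1 to first 2
Round 3: Dunmere=19 Fernhollow=14 Greywater=15 Hollowpine=13 → close Dunmere (overflow 9)
  19÷3 = 6 each, +1 to first 1
Round 4: Fernhollow=21 Greywater=21 Hollowpine=19 → close Greywater (overflow 15)
  21÷2 = 10 each, +1 to first 1
Round 5: Fernhollow=32 Hollowpine=29 → close Fernhollow (overflow 24)
  32÷1 = 32 each, +1 to first 0

Closure order: Briarlake, Ironridge, Dunmere, Greywater, Fernhollow
Last habitat: Hollowpine with 61 animals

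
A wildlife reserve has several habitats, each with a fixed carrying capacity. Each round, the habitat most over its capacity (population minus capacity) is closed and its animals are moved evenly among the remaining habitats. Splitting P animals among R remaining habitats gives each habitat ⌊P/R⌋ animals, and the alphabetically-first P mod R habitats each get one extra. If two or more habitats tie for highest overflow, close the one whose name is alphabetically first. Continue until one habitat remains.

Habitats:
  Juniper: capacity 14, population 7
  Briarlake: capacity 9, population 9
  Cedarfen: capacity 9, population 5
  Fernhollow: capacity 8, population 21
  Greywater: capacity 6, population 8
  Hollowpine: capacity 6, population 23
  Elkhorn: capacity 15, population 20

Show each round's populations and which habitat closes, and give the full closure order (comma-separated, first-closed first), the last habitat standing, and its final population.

Closure order: Hollowpine, Fernhollow, Elkhorn, Greywater, Briarlake, Cedarfen
Last habitat: Juniper with 93 animals

Round 1: Briarlake=9 Cedarfen=5 Elkhorn=20 Fernhollow=21 Greywater=8 Hollowpine=23 Juniper=7 → close Hollowpine (overflow 17)
  23÷6 = 3 each, +1 to first 5
Round 2: Briarlake=13 Cedarfen=9 Elkhorn=24 Fernhollow=25 Greywater=12 Juniper=10 → close Fernhollow (overflow 17)
  25÷5 = 5 each, +1 to first 0
Round 3: Briarlake=18 Cedarfen=14 Elkhorn=29 Greywater=17 Juniper=15 → close Elkhorn (overflow 14)
  29÷4 = 7 each, +1 to first 1
Round 4: Briarlake=26 Cedarfen=21 Greywater=24 Juniper=22 → close Greywater (overflow 18)
  24÷3 = 8 each, +1 to first 0
Round 5: Briarlake=34 Cedarfen=29 Juniper=30 → close Briarlake (overflow 25)
  34÷2 = 17 each, +1 to first 0
Round 6: Cedarfen=46 Juniper=47 → close Cedarfen (overflow 37)
  46÷1 = 46 each, +1 to first 0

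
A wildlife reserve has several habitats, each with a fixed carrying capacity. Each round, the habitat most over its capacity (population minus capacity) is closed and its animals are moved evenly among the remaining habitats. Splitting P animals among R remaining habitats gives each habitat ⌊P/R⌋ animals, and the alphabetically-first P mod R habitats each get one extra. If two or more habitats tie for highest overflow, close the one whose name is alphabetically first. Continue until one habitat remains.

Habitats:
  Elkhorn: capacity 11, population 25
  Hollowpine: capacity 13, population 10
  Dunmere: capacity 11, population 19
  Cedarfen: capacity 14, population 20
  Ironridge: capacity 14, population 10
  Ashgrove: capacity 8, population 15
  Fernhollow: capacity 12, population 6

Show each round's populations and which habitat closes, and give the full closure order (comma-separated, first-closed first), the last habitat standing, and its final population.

Round 1: Ashgrove=15 Cedarfen=20 Dunmere=19 Elkhorn=25 Fernhollow=6 Hollowpine=10 Ironridge=10 → close Elkhorn (overflow 14)
  25÷6 = 4 each, +1 to first 1
Round 2: Ashgrove=20 Cedarfen=24 Dunmere=23 Fernhollow=10 Hollowpine=14 Ironridge=14 → close Ashgrove (overflow 12)
  20÷5 = 4 each, +1 to first 0
Round 3: Cedarfen=28 Dunmere=27 Fernhollow=14 Hollowpine=18 Ironridge=18 → close Dunmere (overflow 16)
  27÷4 = 6 each, +1 to first 3
Round 4: Cedarfen=35 Fernhollow=21 Hollowpine=25 Ironridge=24 → close Cedarfen (overflow 21)
  35÷3 = 11 each, +1 to first 2
Round 5: Fernhollow=33 Hollowpine=37 Ironridge=35 → close Hollowpine (overflow 24)
  37÷2 = 18 each, +1 to first 1
Round 6: Fernhollow=52 Ironridge=53 → close Fernhollow (overflow 40)
  52÷1 = 52 each, +1 to first 0

Closure order: Elkhorn, Ashgrove, Dunmere, Cedarfen, Hollowpine, Fernhollow
Last habitat: Ironridge with 105 animals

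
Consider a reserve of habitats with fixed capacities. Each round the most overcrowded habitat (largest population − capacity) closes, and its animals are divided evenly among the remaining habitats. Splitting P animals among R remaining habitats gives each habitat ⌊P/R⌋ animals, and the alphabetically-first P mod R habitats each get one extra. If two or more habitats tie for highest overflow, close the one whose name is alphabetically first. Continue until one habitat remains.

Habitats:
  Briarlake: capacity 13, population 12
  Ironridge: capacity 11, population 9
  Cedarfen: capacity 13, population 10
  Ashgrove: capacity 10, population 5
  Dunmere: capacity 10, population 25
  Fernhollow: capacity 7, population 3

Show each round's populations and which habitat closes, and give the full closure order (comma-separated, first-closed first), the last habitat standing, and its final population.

Round 1: Ashgrove=5 Briarlake=12 Cedarfen=10 Dunmere=25 Fernhollow=3 Ironridge=9 → close Dunmere (overflow 15)
  25÷5 = 5 each, +1 to first 0
Round 2: Ashgrove=10 Briarlake=17 Cedarfen=15 Fernhollow=8 Ironridge=14 → close Briarlake (overflow 4)
  17÷4 = 4 each, +1 to first 1
Round 3: Ashgrove=15 Cedarfen=19 Fernhollow=12 Ironridge=18 → close Ironridge (overflow 7)
  18÷3 = 6 each, +1 to first 0
Round 4: Ashgrove=21 Cedarfen=25 Fernhollow=18 → close Cedarfen (overflow 12)
  25÷2 = 12 each, +1 to first 1
Round 5: Ashgrove=34 Fernhollow=30 → close Ashgrove (overflow 24)
  34÷1 = 34 each, +1 to first 0

Closure order: Dunmere, Briarlake, Ironridge, Cedarfen, Ashgrove
Last habitat: Fernhollow with 64 animals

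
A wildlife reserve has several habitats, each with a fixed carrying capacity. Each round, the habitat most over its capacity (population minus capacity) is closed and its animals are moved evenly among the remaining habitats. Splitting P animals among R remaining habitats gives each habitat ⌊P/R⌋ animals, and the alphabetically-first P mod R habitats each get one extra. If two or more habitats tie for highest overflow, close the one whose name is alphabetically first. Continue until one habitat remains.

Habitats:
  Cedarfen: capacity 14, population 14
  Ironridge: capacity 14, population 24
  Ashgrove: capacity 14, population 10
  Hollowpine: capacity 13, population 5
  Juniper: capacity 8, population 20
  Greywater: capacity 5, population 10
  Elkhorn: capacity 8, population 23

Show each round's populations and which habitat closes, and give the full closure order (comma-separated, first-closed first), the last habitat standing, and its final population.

Closure order: Elkhorn, Juniper, Ironridge, Greywater, Cedarfen, Ashgrove
Last habitat: Hollowpine with 106 animals

Round 1: Ashgrove=10 Cedarfen=14 Elkhorn=23 Greywater=10 Hollowpine=5 Ironridge=24 Juniper=20 → close Elkhorn (overflow 15)
  23÷6 = 3 each, +1 to first 5
Round 2: Ashgrove=14 Cedarfen=18 Greywater=14 Hollowpine=9 Ironridge=28 Juniper=23 → close Juniper (overflow 15)
  23÷5 = 4 each, +1 to first 3
Round 3: Ashgrove=19 Cedarfen=23 Greywater=19 Hollowpine=13 Ironridge=32 → close Ironridge (overflow 18)
  32÷4 = 8 each, +1 to first 0
Round 4: Ashgrove=27 Cedarfen=31 Greywater=27 Hollowpine=21 → close Greywater (overflow 22)
  27÷3 = 9 each, +1 to first 0
Round 5: Ashgrove=36 Cedarfen=40 Hollowpine=30 → close Cedarfen (overflow 26)
  40÷2 = 20 each, +1 to first 0
Round 6: Ashgrove=56 Hollowpine=50 → close Ashgrove (overflow 42)
  56÷1 = 56 each, +1 to first 0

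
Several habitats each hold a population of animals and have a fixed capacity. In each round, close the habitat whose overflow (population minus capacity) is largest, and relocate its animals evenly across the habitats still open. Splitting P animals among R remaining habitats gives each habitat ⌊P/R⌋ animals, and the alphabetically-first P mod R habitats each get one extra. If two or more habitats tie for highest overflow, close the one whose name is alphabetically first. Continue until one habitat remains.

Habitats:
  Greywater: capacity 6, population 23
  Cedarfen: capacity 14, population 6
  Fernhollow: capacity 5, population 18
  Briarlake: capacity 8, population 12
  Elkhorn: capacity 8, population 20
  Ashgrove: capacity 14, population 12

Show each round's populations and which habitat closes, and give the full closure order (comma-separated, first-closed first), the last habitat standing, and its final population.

Round 1: Ashgrove=12 Briarlake=12 Cedarfen=6 Elkhorn=20 Fernhollow=18 Greywater=23 → close Greywater (overflow 17)
  23÷5 = 4 each, +1 to first 3
Round 2: Ashgrove=17 Briarlake=17 Cedarfen=11 Elkhorn=24 Fernhollow=22 → close Fernhollow (overflow 17)
  22÷4 = 5 each, +1 to first 2
Round 3: Ashgrove=23 Briarlake=23 Cedarfen=16 Elkhorn=29 → close Elkhorn (overflow 21)
  29÷3 = 9 each, +1 to first 2
Round 4: Ashgrove=33 Briarlake=33 Cedarfen=25 → close Briarlake (overflow 25)
  33÷2 = 16 each, +1 to first 1
Round 5: Ashgrove=50 Cedarfen=41 → close Ashgrove (overflow 36)
  50÷1 = 50 each, +1 to first 0

Closure order: Greywater, Fernhollow, Elkhorn, Briarlake, Ashgrove
Last habitat: Cedarfen with 91 animals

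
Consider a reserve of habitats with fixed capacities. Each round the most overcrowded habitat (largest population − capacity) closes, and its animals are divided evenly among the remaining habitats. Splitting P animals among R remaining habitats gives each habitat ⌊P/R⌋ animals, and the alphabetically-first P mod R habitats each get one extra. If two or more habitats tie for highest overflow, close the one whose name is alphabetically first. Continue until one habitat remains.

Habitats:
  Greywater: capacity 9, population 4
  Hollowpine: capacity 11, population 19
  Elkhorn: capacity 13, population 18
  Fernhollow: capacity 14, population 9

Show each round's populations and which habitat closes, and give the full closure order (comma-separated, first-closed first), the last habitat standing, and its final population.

Closure order: Hollowpine, Elkhorn, Fernhollow
Last habitat: Greywater with 50 animals

Round 1: Elkhorn=18 Fernhollow=9 Greywater=4 Hollowpine=19 → close Hollowpine (overflow 8)
  19÷3 = 6 each, +1 to first 1
Round 2: Elkhorn=25 Fernhollow=15 Greywater=10 → close Elkhorn (overflow 12)
  25÷2 = 12 each, +1 to first 1
Round 3: Fernhollow=28 Greywater=22 → close Fernhollow (overflow 14)
  28÷1 = 28 each, +1 to first 0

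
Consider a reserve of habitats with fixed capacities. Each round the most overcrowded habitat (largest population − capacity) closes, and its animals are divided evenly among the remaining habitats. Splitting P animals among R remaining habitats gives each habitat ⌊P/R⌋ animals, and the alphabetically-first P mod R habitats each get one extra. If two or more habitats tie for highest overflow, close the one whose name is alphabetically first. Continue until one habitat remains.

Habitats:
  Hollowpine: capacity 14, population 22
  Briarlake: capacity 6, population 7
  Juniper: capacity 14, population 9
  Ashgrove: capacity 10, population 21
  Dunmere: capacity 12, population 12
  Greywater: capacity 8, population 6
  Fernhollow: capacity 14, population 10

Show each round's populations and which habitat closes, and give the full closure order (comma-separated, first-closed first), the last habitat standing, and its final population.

Closure order: Ashgrove, Hollowpine, Briarlake, Dunmere, Fernhollow, Greywater
Last habitat: Juniper with 87 animals

Round 1: Ashgrove=21 Briarlake=7 Dunmere=12 Fernhollow=10 Greywater=6 Hollowpine=22 Juniper=9 → close Ashgrove (overflow 11)
  21÷6 = 3 each, +1 to first 3
Round 2: Briarlake=11 Dunmere=16 Fernhollow=14 Greywater=9 Hollowpine=25 Juniper=12 → close Hollowpine (overflow 11)
  25÷5 = 5 each, +1 to first 0
Round 3: Briarlake=16 Dunmere=21 Fernhollow=19 Greywater=14 Juniper=17 → close Briarlake (overflow 10)
  16÷4 = 4 each, +1 to first 0
Round 4: Dunmere=25 Fernhollow=23 Greywater=18 Juniper=21 → close Dunmere (overflow 13)
  25÷3 = 8 each, +1 to first 1
Round 5: Fernhollow=32 Greywater=26 Juniper=29 → close Fernhollow (overflow 18)
  32÷2 = 16 each, +1 to first 0
Round 6: Greywater=42 Juniper=45 → close Greywater (overflow 34)
  42÷1 = 42 each, +1 to first 0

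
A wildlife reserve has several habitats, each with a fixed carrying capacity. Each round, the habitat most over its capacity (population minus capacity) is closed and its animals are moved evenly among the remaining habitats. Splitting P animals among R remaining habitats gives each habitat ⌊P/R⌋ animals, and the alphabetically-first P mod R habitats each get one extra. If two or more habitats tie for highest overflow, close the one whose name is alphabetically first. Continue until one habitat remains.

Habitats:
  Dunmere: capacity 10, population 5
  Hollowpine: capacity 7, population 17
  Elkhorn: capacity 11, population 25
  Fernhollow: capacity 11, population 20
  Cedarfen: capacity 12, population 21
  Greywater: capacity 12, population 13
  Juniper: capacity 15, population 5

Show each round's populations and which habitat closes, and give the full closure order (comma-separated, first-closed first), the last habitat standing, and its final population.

Closure order: Elkhorn, Cedarfen, Hollowpine, Fernhollow, Greywater, Dunmere
Last habitat: Juniper with 106 animals

Round 1: Cedarfen=21 Dunmere=5 Elkhorn=25 Fernhollow=20 Greywater=13 Hollowpine=17 Juniper=5 → close Elkhorn (overflow 14)
  25÷6 = 4 each, +1 to first 1
Round 2: Cedarfen=26 Dunmere=9 Fernhollow=24 Greywater=17 Hollowpine=21 Juniper=9 → close Cedarfen (overflow 14)
  26÷5 = 5 each, +1 to first 1
Round 3: Dunmere=15 Fernhollow=29 Greywater=22 Hollowpine=26 Juniper=14 → close Hollowpine (overflow 19)
  26÷4 = 6 each, +1 to first 2
Round 4: Dunmere=22 Fernhollow=36 Greywater=28 Juniper=20 → close Fernhollow (overflow 25)
  36÷3 = 12 each, +1 to first 0
Round 5: Dunmere=34 Greywater=40 Juniper=32 → close Greywater (overflow 28)
  40÷2 = 20 each, +1 to first 0
Round 6: Dunmere=54 Juniper=52 → close Dunmere (overflow 44)
  54÷1 = 54 each, +1 to first 0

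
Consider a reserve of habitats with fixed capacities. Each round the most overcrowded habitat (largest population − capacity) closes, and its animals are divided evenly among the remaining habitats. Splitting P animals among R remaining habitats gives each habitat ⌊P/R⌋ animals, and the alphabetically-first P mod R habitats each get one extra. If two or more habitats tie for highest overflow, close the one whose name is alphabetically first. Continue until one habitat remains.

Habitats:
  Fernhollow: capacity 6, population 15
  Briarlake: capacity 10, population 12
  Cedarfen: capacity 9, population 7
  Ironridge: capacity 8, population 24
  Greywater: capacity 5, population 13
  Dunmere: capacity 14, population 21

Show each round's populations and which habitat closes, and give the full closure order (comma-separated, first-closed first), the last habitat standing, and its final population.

Closure order: Ironridge, Fernhollow, Dunmere, Greywater, Briarlake
Last habitat: Cedarfen with 92 animals

Round 1: Briarlake=12 Cedarfen=7 Dunmere=21 Fernhollow=15 Greywater=13 Ironridge=24 → close Ironridge (overflow 16)
  24÷5 = 4 each, +1 to first 4
Round 2: Briarlake=17 Cedarfen=12 Dunmere=26 Fernhollow=20 Greywater=17 → close Fernhollow (overflow 14)
  20÷4 = 5 each, +1 to first 0
Round 3: Briarlake=22 Cedarfen=17 Dunmere=31 Greywater=22 → close Dunmere (overflow 17)
  31÷3 = 10 each, +1 to first 1
Round 4: Briarlake=33 Cedarfen=27 Greywater=32 → close Greywater (overflow 27)
  32÷2 = 16 each, +1 to first 0
Round 5: Briarlake=49 Cedarfen=43 → close Briarlake (overflow 39)
  49÷1 = 49 each, +1 to first 0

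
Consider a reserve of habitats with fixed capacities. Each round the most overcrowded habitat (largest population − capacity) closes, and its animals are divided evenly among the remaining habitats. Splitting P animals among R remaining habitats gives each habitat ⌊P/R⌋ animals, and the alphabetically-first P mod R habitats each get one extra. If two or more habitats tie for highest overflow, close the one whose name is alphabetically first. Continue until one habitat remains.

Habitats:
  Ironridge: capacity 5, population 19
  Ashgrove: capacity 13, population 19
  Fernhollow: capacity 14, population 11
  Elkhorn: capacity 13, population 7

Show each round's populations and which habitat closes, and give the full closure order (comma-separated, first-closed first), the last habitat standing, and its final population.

Closure order: Ironridge, Ashgrove, Fernhollow
Last habitat: Elkhorn with 56 animals

Round 1: Ashgrove=19 Elkhorn=7 Fernhollow=11 Ironridge=19 → close Ironridge (overflow 14)
  19÷3 = 6 each, +1 to first 1
Round 2: Ashgrove=26 Elkhorn=13 Fernhollow=17 → close Ashgrove (overflow 13)
  26÷2 = 13 each, +1 to first 0
Round 3: Elkhorn=26 Fernhollow=30 → close Fernhollow (overflow 16)
  30÷1 = 30 each, +1 to first 0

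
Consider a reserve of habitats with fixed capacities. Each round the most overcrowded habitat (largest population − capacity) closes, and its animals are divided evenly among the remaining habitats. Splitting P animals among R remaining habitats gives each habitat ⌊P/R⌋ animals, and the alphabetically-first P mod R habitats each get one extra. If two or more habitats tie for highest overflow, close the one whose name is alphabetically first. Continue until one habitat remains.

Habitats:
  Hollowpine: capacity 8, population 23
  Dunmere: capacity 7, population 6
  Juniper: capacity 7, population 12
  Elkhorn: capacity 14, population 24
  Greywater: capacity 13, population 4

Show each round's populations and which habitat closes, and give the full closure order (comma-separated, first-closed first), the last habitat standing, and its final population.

Round 1: Dunmere=6 Elkhorn=24 Greywater=4 Hollowpine=23 Juniper=12 → close Hollowpine (overflow 15)
  23÷4 = 5 each, +1 to first 3
Round 2: Dunmere=12 Elkhorn=30 Greywater=10 Juniper=17 → close Elkhorn (overflow 16)
  30÷3 = 10 each, +1 to first 0
Round 3: Dunmere=22 Greywater=20 Juniper=27 → close Juniper (overflow 20)
  27÷2 = 13 each, +1 to first 1
Round 4: Dunmere=36 Greywater=33 → close Dunmere (overflow 29)
  36÷1 = 36 each, +1 to first 0

Closure order: Hollowpine, Elkhorn, Juniper, Dunmere
Last habitat: Greywater with 69 animals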